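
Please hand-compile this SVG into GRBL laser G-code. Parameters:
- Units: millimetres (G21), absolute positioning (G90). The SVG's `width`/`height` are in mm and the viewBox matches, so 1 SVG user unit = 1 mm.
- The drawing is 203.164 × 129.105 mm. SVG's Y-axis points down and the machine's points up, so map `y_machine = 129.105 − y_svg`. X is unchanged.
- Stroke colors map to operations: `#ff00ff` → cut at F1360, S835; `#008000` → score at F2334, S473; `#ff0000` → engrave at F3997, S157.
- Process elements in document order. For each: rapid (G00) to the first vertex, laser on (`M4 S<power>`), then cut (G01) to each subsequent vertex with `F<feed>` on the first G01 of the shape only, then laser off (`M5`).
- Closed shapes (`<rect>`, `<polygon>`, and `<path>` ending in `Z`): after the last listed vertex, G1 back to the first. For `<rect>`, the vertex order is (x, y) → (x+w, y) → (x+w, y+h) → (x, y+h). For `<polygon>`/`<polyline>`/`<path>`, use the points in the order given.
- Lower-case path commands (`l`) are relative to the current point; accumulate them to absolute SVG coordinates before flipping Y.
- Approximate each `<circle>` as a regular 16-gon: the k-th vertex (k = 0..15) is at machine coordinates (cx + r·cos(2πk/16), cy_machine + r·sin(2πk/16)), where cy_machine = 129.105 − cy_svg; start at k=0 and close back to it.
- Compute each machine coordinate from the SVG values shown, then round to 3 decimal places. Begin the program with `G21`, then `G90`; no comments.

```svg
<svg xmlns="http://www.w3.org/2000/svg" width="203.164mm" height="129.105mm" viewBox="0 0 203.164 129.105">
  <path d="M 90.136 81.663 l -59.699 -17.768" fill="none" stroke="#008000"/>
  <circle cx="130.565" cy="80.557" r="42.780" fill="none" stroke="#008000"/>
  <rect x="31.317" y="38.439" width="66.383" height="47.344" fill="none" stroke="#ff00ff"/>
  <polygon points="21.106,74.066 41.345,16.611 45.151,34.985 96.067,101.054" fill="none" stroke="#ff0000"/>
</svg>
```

G21
G90
G00 X90.136 Y47.442
M4 S473
G01 X30.437 Y65.210 F2334
M5
G00 X173.345 Y48.548
M4 S473
G01 X170.089 Y64.919 F2334
G01 X160.815 Y78.798
G01 X146.936 Y88.072
G01 X130.565 Y91.328
G01 X114.194 Y88.072
G01 X100.315 Y78.798
G01 X91.041 Y64.919
G01 X87.785 Y48.548
G01 X91.041 Y32.177
G01 X100.315 Y18.298
G01 X114.194 Y9.024
G01 X130.565 Y5.768
G01 X146.936 Y9.024
G01 X160.815 Y18.298
G01 X170.089 Y32.177
G01 X173.345 Y48.548
M5
G00 X31.317 Y90.666
M4 S835
G01 X97.700 Y90.666 F1360
G01 X97.700 Y43.322
G01 X31.317 Y43.322
G01 X31.317 Y90.666
M5
G00 X21.106 Y55.039
M4 S157
G01 X41.345 Y112.494 F3997
G01 X45.151 Y94.120
G01 X96.067 Y28.051
G01 X21.106 Y55.039
M5

1 u = 1 mm; y_m = 129.105 − y.

[1] `<path>` line segment, #008000→score S473 F2334: (90.136,47.442) → (30.437,65.210)

[2] `<circle>` circle, #008000→score S473 F2334: (173.345,48.548) → (170.089,64.919) → (160.815,78.798) → (146.936,88.072) → (130.565,91.328) → (114.194,88.072) → (100.315,78.798) → (91.041,64.919) → (87.785,48.548) → (91.041,32.177) → (100.315,18.298) → (114.194,9.024) → (130.565,5.768) → (146.936,9.024) → (160.815,18.298) → (170.089,32.177) → (173.345,48.548) (closed)

[3] `<rect>` rectangle, #ff00ff→cut S835 F1360: (31.317,90.666) → (97.700,90.666) → (97.700,43.322) → (31.317,43.322) → (31.317,90.666) (closed)

[4] `<polygon>` closed polygon, #ff0000→engrave S157 F3997: (21.106,55.039) → (41.345,112.494) → (45.151,94.120) → (96.067,28.051) → (21.106,55.039) (closed)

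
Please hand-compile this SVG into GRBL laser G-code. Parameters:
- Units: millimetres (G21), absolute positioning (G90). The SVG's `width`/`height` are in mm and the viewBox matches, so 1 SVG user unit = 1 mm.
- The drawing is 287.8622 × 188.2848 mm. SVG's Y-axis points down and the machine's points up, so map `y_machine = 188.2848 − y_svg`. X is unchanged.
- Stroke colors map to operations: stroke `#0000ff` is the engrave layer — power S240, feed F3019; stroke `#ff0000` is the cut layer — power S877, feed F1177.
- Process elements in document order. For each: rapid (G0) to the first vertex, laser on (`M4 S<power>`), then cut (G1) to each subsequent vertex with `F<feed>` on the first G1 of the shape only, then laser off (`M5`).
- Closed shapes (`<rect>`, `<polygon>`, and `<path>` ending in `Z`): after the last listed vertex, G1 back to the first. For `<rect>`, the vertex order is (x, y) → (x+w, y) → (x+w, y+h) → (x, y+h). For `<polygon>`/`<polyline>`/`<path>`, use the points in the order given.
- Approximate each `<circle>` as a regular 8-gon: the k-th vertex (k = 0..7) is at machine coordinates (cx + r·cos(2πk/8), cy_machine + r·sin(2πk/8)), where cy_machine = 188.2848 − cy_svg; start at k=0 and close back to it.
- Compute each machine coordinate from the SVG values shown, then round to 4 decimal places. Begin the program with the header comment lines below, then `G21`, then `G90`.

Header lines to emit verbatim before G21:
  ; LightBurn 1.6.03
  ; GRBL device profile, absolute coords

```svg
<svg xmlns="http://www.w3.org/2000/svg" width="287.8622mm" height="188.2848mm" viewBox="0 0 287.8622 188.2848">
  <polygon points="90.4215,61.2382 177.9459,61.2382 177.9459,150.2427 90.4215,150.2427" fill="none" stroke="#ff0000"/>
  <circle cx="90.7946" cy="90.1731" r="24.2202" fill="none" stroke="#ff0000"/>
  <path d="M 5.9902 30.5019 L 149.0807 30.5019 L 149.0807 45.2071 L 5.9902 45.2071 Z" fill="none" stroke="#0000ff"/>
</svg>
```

; LightBurn 1.6.03
; GRBL device profile, absolute coords
G21
G90
G0 X90.4215 Y127.0466
M4 S877
G1 X177.9459 Y127.0466 F1177
G1 X177.9459 Y38.0421
G1 X90.4215 Y38.0421
G1 X90.4215 Y127.0466
M5
G0 X115.0148 Y98.1117
M4 S877
G1 X107.9209 Y115.2380 F1177
G1 X90.7946 Y122.3319
G1 X73.6683 Y115.2380
G1 X66.5744 Y98.1117
G1 X73.6683 Y80.9854
G1 X90.7946 Y73.8915
G1 X107.9209 Y80.9854
G1 X115.0148 Y98.1117
M5
G0 X5.9902 Y157.7829
M4 S240
G1 X149.0807 Y157.7829 F3019
G1 X149.0807 Y143.0777
G1 X5.9902 Y143.0777
G1 X5.9902 Y157.7829
M5

Since the viewBox matches the mm dimensions, user units are millimetres directly. The only transform is the Y-flip y_m = 188.2848 − y_svg.

Shape 1 is a rectangle drawn with `<polygon>`. Its stroke #ff0000 means cut at S877, F1177. After flipping Y the toolpath is (90.4215,127.0466) → (177.9459,127.0466) → (177.9459,38.0421) → (90.4215,38.0421) → (90.4215,127.0466), returning to the start.

Shape 2 is a circle drawn with `<circle>`. Its stroke #ff0000 means cut at S877, F1177. After flipping Y the toolpath is (115.0148,98.1117) → (107.9209,115.2380) → (90.7946,122.3319) → (73.6683,115.2380) → (66.5744,98.1117) → (73.6683,80.9854) → (90.7946,73.8915) → (107.9209,80.9854) → (115.0148,98.1117), returning to the start.

Shape 3 is a rectangle drawn with `<path>`. Its stroke #0000ff means engrave at S240, F3019. After flipping Y the toolpath is (5.9902,157.7829) → (149.0807,157.7829) → (149.0807,143.0777) → (5.9902,143.0777) → (5.9902,157.7829), returning to the start.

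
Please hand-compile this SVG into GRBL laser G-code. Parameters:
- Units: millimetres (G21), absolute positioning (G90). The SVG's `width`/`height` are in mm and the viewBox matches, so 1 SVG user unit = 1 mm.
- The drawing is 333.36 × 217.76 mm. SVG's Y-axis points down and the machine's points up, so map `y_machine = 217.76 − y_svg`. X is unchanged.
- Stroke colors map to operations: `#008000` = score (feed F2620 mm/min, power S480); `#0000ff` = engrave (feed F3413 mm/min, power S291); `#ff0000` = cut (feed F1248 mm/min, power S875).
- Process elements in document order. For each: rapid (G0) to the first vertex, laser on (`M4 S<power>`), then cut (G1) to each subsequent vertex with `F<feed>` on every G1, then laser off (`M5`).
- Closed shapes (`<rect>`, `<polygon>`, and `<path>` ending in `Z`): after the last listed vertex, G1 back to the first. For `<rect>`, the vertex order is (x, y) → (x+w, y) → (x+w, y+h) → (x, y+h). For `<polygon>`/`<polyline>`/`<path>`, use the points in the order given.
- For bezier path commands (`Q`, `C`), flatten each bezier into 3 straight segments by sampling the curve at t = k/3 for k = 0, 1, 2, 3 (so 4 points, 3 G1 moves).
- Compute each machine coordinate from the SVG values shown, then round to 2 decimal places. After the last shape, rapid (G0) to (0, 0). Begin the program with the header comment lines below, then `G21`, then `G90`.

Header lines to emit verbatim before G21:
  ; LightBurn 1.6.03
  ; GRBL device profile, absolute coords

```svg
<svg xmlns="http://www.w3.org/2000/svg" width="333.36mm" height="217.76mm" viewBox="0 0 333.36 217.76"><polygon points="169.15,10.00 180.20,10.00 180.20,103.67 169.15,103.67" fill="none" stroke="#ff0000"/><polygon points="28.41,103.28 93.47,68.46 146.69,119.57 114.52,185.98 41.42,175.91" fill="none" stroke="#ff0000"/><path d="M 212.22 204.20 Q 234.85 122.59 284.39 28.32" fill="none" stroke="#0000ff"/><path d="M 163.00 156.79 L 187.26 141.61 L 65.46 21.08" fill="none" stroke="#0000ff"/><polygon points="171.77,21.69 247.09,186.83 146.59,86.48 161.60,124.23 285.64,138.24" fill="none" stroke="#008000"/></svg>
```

; LightBurn 1.6.03
; GRBL device profile, absolute coords
G21
G90
G0 X169.15 Y207.76
M4 S875
G1 X180.20 Y207.76 F1248
G1 X180.20 Y114.09 F1248
G1 X169.15 Y114.09 F1248
G1 X169.15 Y207.76 F1248
M5
G0 X28.41 Y114.48
M4 S875
G1 X93.47 Y149.30 F1248
G1 X146.69 Y98.19 F1248
G1 X114.52 Y31.78 F1248
G1 X41.42 Y41.85 F1248
G1 X28.41 Y114.48 F1248
M5
G0 X212.22 Y13.56
M4 S291
G1 X230.30 Y69.37 F3413
G1 X254.35 Y128.00 F3413
G1 X284.39 Y189.44 F3413
M5
G0 X163.00 Y60.97
M4 S291
G1 X187.26 Y76.15 F3413
G1 X65.46 Y196.68 F3413
M5
G0 X171.77 Y196.07
M4 S480
G1 X247.09 Y30.93 F2620
G1 X146.59 Y131.28 F2620
G1 X161.60 Y93.53 F2620
G1 X285.64 Y79.52 F2620
G1 X171.77 Y196.07 F2620
M5
G0 X0.00 Y0.00

Since the viewBox matches the mm dimensions, user units are millimetres directly. The only transform is the Y-flip y_m = 217.76 − y_svg.

Shape 1 is a rectangle drawn with `<polygon>`. Its stroke #ff0000 means cut at S875, F1248. After flipping Y the toolpath is (169.15,207.76) → (180.20,207.76) → (180.20,114.09) → (169.15,114.09) → (169.15,207.76), returning to the start.

Shape 2 is a regular polygon drawn with `<polygon>`. Its stroke #ff0000 means cut at S875, F1248. After flipping Y the toolpath is (28.41,114.48) → (93.47,149.30) → (146.69,98.19) → (114.52,31.78) → (41.42,41.85) → (28.41,114.48), returning to the start.

Shape 3 is a quadratic bezier drawn with `<path>`. Its stroke #0000ff means engrave at S291, F3413. After flipping Y the toolpath is (212.22,13.56) → (230.30,69.37) → (254.35,128.00) → (284.39,189.44).

Shape 4 is a open polyline drawn with `<path>`. Its stroke #0000ff means engrave at S291, F3413. After flipping Y the toolpath is (163.00,60.97) → (187.26,76.15) → (65.46,196.68).

Shape 5 is a closed polygon drawn with `<polygon>`. Its stroke #008000 means score at S480, F2620. After flipping Y the toolpath is (171.77,196.07) → (247.09,30.93) → (146.59,131.28) → (161.60,93.53) → (285.64,79.52) → (171.77,196.07), returning to the start.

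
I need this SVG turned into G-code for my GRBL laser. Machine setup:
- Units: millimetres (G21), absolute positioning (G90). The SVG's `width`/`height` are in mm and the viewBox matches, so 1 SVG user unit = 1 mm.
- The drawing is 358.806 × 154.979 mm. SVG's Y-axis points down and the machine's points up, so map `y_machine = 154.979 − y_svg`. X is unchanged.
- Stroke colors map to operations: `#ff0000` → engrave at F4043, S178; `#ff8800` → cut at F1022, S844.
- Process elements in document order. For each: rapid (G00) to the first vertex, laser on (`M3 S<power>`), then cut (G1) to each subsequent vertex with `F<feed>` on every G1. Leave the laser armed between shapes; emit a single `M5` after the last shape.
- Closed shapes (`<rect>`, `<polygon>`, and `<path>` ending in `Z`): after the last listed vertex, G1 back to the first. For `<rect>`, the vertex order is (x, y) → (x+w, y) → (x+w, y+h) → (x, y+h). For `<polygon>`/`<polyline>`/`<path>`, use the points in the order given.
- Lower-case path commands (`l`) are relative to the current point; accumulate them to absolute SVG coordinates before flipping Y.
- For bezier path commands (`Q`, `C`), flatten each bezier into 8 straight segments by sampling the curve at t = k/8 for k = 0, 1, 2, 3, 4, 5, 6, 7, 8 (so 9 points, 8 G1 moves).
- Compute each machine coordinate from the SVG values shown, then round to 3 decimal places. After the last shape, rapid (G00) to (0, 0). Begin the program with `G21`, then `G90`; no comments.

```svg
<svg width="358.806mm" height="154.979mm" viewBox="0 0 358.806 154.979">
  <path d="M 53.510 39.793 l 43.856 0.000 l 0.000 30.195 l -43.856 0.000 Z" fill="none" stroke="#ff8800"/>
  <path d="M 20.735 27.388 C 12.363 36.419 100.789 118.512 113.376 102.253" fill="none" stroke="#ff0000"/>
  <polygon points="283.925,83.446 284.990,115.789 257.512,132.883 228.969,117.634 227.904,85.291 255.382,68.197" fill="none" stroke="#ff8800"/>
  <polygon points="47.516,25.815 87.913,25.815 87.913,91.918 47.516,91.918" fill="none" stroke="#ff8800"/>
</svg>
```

G21
G90
G00 X53.510 Y115.186
M3 S844
G1 X97.366 Y115.186 F1022
G1 X97.366 Y84.991 F1022
G1 X53.510 Y84.991 F1022
G1 X53.510 Y115.186 F1022
G00 X20.735 Y127.591
M3 S178
G1 X21.796 Y121.114 F4043
G1 X29.908 Y109.797 F4043
G1 X43.049 Y95.648 F4043
G1 X59.196 Y80.675 F4043
G1 X76.325 Y66.887 F4043
G1 X92.413 Y56.294 F4043
G1 X105.438 Y50.904 F4043
G1 X113.376 Y52.726 F4043
G00 X283.925 Y71.533
M3 S844
G1 X284.990 Y39.190 F1022
G1 X257.512 Y22.096 F1022
G1 X228.969 Y37.345 F1022
G1 X227.904 Y69.688 F1022
G1 X255.382 Y86.782 F1022
G1 X283.925 Y71.533 F1022
G00 X47.516 Y129.164
M3 S844
G1 X87.913 Y129.164 F1022
G1 X87.913 Y63.061 F1022
G1 X47.516 Y63.061 F1022
G1 X47.516 Y129.164 F1022
M5
G00 X0.000 Y0.000

Since the viewBox matches the mm dimensions, user units are millimetres directly. The only transform is the Y-flip y_m = 154.979 − y_svg.

Shape 1 is a rectangle drawn with `<path>`. Its stroke #ff8800 means cut at S844, F1022. After flipping Y the toolpath is (53.510,115.186) → (97.366,115.186) → (97.366,84.991) → (53.510,84.991) → (53.510,115.186), returning to the start.

Shape 2 is a cubic bezier drawn with `<path>`. Its stroke #ff0000 means engrave at S178, F4043. After flipping Y the toolpath is (20.735,127.591) → (21.796,121.114) → (29.908,109.797) → (43.049,95.648) → (59.196,80.675) → (76.325,66.887) → (92.413,56.294) → (105.438,50.904) → (113.376,52.726).

Shape 3 is a regular polygon drawn with `<polygon>`. Its stroke #ff8800 means cut at S844, F1022. After flipping Y the toolpath is (283.925,71.533) → (284.990,39.190) → (257.512,22.096) → (228.969,37.345) → (227.904,69.688) → (255.382,86.782) → (283.925,71.533), returning to the start.

Shape 4 is a rectangle drawn with `<polygon>`. Its stroke #ff8800 means cut at S844, F1022. After flipping Y the toolpath is (47.516,129.164) → (87.913,129.164) → (87.913,63.061) → (47.516,63.061) → (47.516,129.164), returning to the start.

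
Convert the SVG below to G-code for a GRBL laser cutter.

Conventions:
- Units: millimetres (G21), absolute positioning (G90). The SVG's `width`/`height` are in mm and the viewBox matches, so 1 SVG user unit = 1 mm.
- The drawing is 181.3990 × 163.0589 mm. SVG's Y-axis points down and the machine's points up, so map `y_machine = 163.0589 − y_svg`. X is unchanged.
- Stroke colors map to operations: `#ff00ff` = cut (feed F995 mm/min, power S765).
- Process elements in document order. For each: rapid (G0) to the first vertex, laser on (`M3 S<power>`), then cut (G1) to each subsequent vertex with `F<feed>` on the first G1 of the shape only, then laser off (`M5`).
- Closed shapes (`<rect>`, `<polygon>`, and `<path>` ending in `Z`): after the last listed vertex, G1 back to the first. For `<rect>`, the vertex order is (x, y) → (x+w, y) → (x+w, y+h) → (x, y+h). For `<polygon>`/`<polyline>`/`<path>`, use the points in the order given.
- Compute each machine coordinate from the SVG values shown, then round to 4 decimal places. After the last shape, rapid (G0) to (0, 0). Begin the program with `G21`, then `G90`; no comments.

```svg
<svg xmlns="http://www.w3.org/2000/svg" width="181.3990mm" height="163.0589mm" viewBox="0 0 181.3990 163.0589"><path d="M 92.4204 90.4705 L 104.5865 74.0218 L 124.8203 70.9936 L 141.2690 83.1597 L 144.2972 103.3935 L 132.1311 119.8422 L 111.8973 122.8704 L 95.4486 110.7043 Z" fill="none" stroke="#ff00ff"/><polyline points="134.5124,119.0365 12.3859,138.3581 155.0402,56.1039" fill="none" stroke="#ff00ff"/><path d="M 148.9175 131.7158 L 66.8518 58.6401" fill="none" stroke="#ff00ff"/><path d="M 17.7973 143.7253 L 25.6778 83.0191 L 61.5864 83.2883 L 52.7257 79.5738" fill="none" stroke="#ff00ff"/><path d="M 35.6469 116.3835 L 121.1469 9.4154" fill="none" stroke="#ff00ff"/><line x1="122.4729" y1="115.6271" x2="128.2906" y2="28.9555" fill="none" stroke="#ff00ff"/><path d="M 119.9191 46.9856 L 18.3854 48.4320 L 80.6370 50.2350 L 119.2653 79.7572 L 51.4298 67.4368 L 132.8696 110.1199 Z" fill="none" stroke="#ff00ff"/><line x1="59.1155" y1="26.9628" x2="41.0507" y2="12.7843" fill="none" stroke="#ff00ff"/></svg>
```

Since the viewBox matches the mm dimensions, user units are millimetres directly. The only transform is the Y-flip y_m = 163.0589 − y_svg.

Shape 1 is a regular polygon drawn with `<path>`. Its stroke #ff00ff means cut at S765, F995. After flipping Y the toolpath is (92.4204,72.5884) → (104.5865,89.0371) → (124.8203,92.0653) → (141.2690,79.8992) → (144.2972,59.6654) → (132.1311,43.2167) → (111.8973,40.1885) → (95.4486,52.3546) → (92.4204,72.5884), returning to the start.

Shape 2 is a open polyline drawn with `<polyline>`. Its stroke #ff00ff means cut at S765, F995. After flipping Y the toolpath is (134.5124,44.0224) → (12.3859,24.7008) → (155.0402,106.9550).

Shape 3 is a line segment drawn with `<path>`. Its stroke #ff00ff means cut at S765, F995. After flipping Y the toolpath is (148.9175,31.3431) → (66.8518,104.4188).

Shape 4 is a open polyline drawn with `<path>`. Its stroke #ff00ff means cut at S765, F995. After flipping Y the toolpath is (17.7973,19.3336) → (25.6778,80.0398) → (61.5864,79.7706) → (52.7257,83.4851).

Shape 5 is a line segment drawn with `<path>`. Its stroke #ff00ff means cut at S765, F995. After flipping Y the toolpath is (35.6469,46.6754) → (121.1469,153.6435).

Shape 6 is a line segment drawn with `<line>`. Its stroke #ff00ff means cut at S765, F995. After flipping Y the toolpath is (122.4729,47.4318) → (128.2906,134.1034).

Shape 7 is a closed polygon drawn with `<path>`. Its stroke #ff00ff means cut at S765, F995. After flipping Y the toolpath is (119.9191,116.0733) → (18.3854,114.6269) → (80.6370,112.8239) → (119.2653,83.3017) → (51.4298,95.6221) → (132.8696,52.9390) → (119.9191,116.0733), returning to the start.

Shape 8 is a line segment drawn with `<line>`. Its stroke #ff00ff means cut at S765, F995. After flipping Y the toolpath is (59.1155,136.0961) → (41.0507,150.2746).

G21
G90
G0 X92.4204 Y72.5884
M3 S765
G1 X104.5865 Y89.0371 F995
G1 X124.8203 Y92.0653
G1 X141.2690 Y79.8992
G1 X144.2972 Y59.6654
G1 X132.1311 Y43.2167
G1 X111.8973 Y40.1885
G1 X95.4486 Y52.3546
G1 X92.4204 Y72.5884
M5
G0 X134.5124 Y44.0224
M3 S765
G1 X12.3859 Y24.7008 F995
G1 X155.0402 Y106.9550
M5
G0 X148.9175 Y31.3431
M3 S765
G1 X66.8518 Y104.4188 F995
M5
G0 X17.7973 Y19.3336
M3 S765
G1 X25.6778 Y80.0398 F995
G1 X61.5864 Y79.7706
G1 X52.7257 Y83.4851
M5
G0 X35.6469 Y46.6754
M3 S765
G1 X121.1469 Y153.6435 F995
M5
G0 X122.4729 Y47.4318
M3 S765
G1 X128.2906 Y134.1034 F995
M5
G0 X119.9191 Y116.0733
M3 S765
G1 X18.3854 Y114.6269 F995
G1 X80.6370 Y112.8239
G1 X119.2653 Y83.3017
G1 X51.4298 Y95.6221
G1 X132.8696 Y52.9390
G1 X119.9191 Y116.0733
M5
G0 X59.1155 Y136.0961
M3 S765
G1 X41.0507 Y150.2746 F995
M5
G0 X0.0000 Y0.0000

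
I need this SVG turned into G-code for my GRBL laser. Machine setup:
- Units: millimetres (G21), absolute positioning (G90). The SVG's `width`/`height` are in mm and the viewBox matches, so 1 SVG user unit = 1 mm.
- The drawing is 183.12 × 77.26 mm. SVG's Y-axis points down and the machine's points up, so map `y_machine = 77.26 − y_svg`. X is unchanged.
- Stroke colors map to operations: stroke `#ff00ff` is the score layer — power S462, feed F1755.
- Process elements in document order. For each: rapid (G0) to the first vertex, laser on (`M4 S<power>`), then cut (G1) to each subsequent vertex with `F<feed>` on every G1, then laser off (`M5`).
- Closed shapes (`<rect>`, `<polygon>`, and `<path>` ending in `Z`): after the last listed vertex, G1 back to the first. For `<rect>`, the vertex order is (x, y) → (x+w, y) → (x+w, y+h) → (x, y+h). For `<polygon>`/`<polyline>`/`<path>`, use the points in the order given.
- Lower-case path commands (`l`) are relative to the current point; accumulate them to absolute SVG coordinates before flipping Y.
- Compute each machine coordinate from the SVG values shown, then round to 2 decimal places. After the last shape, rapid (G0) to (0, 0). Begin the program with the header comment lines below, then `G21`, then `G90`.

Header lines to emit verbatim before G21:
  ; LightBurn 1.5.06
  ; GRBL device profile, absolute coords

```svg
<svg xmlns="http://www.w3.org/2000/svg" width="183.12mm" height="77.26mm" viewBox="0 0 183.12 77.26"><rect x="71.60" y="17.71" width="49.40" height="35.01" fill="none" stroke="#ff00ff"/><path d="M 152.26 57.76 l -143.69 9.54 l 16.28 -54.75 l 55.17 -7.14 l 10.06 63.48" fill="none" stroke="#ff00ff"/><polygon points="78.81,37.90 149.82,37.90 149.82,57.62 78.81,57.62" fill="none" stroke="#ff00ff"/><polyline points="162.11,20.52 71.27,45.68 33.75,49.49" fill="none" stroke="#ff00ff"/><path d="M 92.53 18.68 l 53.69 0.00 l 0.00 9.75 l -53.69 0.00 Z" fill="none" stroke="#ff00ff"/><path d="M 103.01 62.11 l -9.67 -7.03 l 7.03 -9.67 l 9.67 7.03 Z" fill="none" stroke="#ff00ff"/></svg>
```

1 u = 1 mm; y_m = 77.26 − y.

[1] `<rect>` rectangle, #ff00ff→score S462 F1755: (71.60,59.55) → (121.00,59.55) → (121.00,24.54) → (71.60,24.54) → (71.60,59.55) (closed)

[2] `<path>` open polyline, #ff00ff→score S462 F1755: (152.26,19.50) → (8.57,9.96) → (24.85,64.71) → (80.02,71.85) → (90.08,8.37)

[3] `<polygon>` rectangle, #ff00ff→score S462 F1755: (78.81,39.36) → (149.82,39.36) → (149.82,19.64) → (78.81,19.64) → (78.81,39.36) (closed)

[4] `<polyline>` open polyline, #ff00ff→score S462 F1755: (162.11,56.74) → (71.27,31.58) → (33.75,27.77)

[5] `<path>` rectangle, #ff00ff→score S462 F1755: (92.53,58.58) → (146.22,58.58) → (146.22,48.83) → (92.53,48.83) → (92.53,58.58) (closed)

[6] `<path>` regular polygon, #ff00ff→score S462 F1755: (103.01,15.15) → (93.34,22.18) → (100.37,31.85) → (110.04,24.82) → (103.01,15.15) (closed)

; LightBurn 1.5.06
; GRBL device profile, absolute coords
G21
G90
G0 X71.60 Y59.55
M4 S462
G1 X121.00 Y59.55 F1755
G1 X121.00 Y24.54 F1755
G1 X71.60 Y24.54 F1755
G1 X71.60 Y59.55 F1755
M5
G0 X152.26 Y19.50
M4 S462
G1 X8.57 Y9.96 F1755
G1 X24.85 Y64.71 F1755
G1 X80.02 Y71.85 F1755
G1 X90.08 Y8.37 F1755
M5
G0 X78.81 Y39.36
M4 S462
G1 X149.82 Y39.36 F1755
G1 X149.82 Y19.64 F1755
G1 X78.81 Y19.64 F1755
G1 X78.81 Y39.36 F1755
M5
G0 X162.11 Y56.74
M4 S462
G1 X71.27 Y31.58 F1755
G1 X33.75 Y27.77 F1755
M5
G0 X92.53 Y58.58
M4 S462
G1 X146.22 Y58.58 F1755
G1 X146.22 Y48.83 F1755
G1 X92.53 Y48.83 F1755
G1 X92.53 Y58.58 F1755
M5
G0 X103.01 Y15.15
M4 S462
G1 X93.34 Y22.18 F1755
G1 X100.37 Y31.85 F1755
G1 X110.04 Y24.82 F1755
G1 X103.01 Y15.15 F1755
M5
G0 X0.00 Y0.00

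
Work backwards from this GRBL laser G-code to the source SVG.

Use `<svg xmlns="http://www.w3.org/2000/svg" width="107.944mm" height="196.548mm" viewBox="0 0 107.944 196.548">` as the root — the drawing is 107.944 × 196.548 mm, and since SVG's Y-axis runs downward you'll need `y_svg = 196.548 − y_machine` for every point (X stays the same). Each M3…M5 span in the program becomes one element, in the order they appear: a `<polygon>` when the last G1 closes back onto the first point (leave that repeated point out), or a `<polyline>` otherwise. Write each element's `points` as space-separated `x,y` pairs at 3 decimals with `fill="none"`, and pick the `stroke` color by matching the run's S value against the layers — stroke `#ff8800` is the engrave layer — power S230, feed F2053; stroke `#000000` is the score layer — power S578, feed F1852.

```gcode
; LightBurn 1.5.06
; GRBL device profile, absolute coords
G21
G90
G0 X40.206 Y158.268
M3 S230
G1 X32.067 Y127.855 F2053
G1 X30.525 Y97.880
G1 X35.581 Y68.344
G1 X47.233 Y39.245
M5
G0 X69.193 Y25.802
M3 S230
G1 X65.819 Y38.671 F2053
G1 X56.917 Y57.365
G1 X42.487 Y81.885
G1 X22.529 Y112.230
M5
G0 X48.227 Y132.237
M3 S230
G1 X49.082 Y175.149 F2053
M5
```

<svg xmlns="http://www.w3.org/2000/svg" width="107.944mm" height="196.548mm" viewBox="0 0 107.944 196.548">
  <polyline points="40.206,38.280 32.067,68.693 30.525,98.668 35.581,128.204 47.233,157.303" fill="none" stroke="#ff8800"/>
  <polyline points="69.193,170.746 65.819,157.877 56.917,139.183 42.487,114.663 22.529,84.318" fill="none" stroke="#ff8800"/>
  <polyline points="48.227,64.311 49.082,21.399" fill="none" stroke="#ff8800"/>
</svg>

Each laser-on run becomes one SVG element. Flip Y back into SVG space with y_svg = 196.548 − y_machine. Every run uses S230, so all elements get stroke `#ff8800` (engrave).

Run 1: The run is open, so emit a `<polyline>` with points (Y-flipped): 40.206,38.280 32.067,68.693 30.525,98.668 35.581,128.204 47.233,157.303.

Run 2: The run is open, so emit a `<polyline>` with points (Y-flipped): 69.193,170.746 65.819,157.877 56.917,139.183 42.487,114.663 22.529,84.318.

Run 3: The run is open, so emit a `<polyline>` with points (Y-flipped): 48.227,64.311 49.082,21.399.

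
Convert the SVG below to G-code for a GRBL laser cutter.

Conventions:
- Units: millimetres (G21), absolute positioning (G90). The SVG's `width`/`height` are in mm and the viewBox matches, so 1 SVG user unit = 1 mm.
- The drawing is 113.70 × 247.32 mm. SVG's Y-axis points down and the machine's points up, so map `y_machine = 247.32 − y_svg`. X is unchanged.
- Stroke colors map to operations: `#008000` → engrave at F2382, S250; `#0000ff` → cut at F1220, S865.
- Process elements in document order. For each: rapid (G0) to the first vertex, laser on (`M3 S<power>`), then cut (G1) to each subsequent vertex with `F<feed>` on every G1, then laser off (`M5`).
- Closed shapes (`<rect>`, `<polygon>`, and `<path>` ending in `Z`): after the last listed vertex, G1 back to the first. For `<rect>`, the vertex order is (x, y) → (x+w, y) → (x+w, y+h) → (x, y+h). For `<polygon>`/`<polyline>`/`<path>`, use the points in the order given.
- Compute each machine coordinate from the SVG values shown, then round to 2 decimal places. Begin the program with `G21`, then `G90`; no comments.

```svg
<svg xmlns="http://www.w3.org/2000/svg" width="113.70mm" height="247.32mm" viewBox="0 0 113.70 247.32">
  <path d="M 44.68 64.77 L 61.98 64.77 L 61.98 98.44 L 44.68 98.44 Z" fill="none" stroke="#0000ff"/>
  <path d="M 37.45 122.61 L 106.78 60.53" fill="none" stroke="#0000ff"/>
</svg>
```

1 u = 1 mm; y_m = 247.32 − y.

[1] `<path>` rectangle, #0000ff→cut S865 F1220: (44.68,182.55) → (61.98,182.55) → (61.98,148.88) → (44.68,148.88) → (44.68,182.55) (closed)

[2] `<path>` line segment, #0000ff→cut S865 F1220: (37.45,124.71) → (106.78,186.79)

G21
G90
G0 X44.68 Y182.55
M3 S865
G1 X61.98 Y182.55 F1220
G1 X61.98 Y148.88 F1220
G1 X44.68 Y148.88 F1220
G1 X44.68 Y182.55 F1220
M5
G0 X37.45 Y124.71
M3 S865
G1 X106.78 Y186.79 F1220
M5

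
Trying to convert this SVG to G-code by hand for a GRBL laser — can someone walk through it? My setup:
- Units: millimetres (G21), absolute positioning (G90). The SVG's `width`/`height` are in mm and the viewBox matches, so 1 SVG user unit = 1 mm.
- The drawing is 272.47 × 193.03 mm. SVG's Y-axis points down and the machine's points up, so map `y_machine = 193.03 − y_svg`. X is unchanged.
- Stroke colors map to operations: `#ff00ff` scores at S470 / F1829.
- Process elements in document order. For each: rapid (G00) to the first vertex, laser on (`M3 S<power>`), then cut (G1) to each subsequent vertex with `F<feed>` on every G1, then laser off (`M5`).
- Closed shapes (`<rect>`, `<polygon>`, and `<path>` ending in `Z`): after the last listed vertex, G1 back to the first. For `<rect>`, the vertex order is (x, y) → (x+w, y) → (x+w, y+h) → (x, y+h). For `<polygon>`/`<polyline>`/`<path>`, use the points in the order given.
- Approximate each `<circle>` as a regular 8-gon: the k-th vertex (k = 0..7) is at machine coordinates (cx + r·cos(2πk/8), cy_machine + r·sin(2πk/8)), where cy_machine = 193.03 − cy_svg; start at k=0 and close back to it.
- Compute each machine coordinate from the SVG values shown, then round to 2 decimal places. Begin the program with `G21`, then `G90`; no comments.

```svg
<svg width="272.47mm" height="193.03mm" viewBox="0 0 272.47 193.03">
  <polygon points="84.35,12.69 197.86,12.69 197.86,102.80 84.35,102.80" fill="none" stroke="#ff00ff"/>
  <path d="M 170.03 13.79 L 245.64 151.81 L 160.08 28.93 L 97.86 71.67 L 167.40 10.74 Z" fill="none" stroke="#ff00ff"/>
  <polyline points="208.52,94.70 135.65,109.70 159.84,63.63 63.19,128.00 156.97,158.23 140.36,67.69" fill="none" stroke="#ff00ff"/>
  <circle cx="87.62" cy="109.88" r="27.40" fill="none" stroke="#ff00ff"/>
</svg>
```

G21
G90
G00 X84.35 Y180.34
M3 S470
G1 X197.86 Y180.34 F1829
G1 X197.86 Y90.23 F1829
G1 X84.35 Y90.23 F1829
G1 X84.35 Y180.34 F1829
M5
G00 X170.03 Y179.24
M3 S470
G1 X245.64 Y41.22 F1829
G1 X160.08 Y164.10 F1829
G1 X97.86 Y121.36 F1829
G1 X167.40 Y182.29 F1829
G1 X170.03 Y179.24 F1829
M5
G00 X208.52 Y98.33
M3 S470
G1 X135.65 Y83.33 F1829
G1 X159.84 Y129.40 F1829
G1 X63.19 Y65.03 F1829
G1 X156.97 Y34.80 F1829
G1 X140.36 Y125.34 F1829
M5
G00 X115.02 Y83.15
M3 S470
G1 X106.99 Y102.52 F1829
G1 X87.62 Y110.55 F1829
G1 X68.25 Y102.52 F1829
G1 X60.22 Y83.15 F1829
G1 X68.25 Y63.78 F1829
G1 X87.62 Y55.75 F1829
G1 X106.99 Y63.78 F1829
G1 X115.02 Y83.15 F1829
M5

viewBox `0 0 272.47 193.03` with mm width/height → 1 unit = 1 mm. Flip: y_m = 193.03 − y_svg.

**Shape 1** — `<polygon>` rectangle, stroke `#ff00ff` → score (S470, F1829). Machine vertices: (84.35,180.34) → (197.86,180.34) → (197.86,90.23) → (84.35,90.23) → (84.35,180.34). Closed: final G1 returns to the first vertex.

**Shape 2** — `<path>` closed polygon, stroke `#ff00ff` → score (S470, F1829). Machine vertices: (170.03,179.24) → (245.64,41.22) → (160.08,164.10) → (97.86,121.36) → (167.40,182.29) → (170.03,179.24). Closed: final G1 returns to the first vertex.

**Shape 3** — `<polyline>` open polyline, stroke `#ff00ff` → score (S470, F1829). Machine vertices: (208.52,98.33) → (135.65,83.33) → (159.84,129.40) → (63.19,65.03) → (156.97,34.80) → (140.36,125.34). Open path.

**Shape 4** — `<circle>` circle, stroke `#ff00ff` → score (S470, F1829). Machine vertices: (115.02,83.15) → (106.99,102.52) → (87.62,110.55) → (68.25,102.52) → (60.22,83.15) → (68.25,63.78) → (87.62,55.75) → (106.99,63.78) → (115.02,83.15). Closed: final G1 returns to the first vertex.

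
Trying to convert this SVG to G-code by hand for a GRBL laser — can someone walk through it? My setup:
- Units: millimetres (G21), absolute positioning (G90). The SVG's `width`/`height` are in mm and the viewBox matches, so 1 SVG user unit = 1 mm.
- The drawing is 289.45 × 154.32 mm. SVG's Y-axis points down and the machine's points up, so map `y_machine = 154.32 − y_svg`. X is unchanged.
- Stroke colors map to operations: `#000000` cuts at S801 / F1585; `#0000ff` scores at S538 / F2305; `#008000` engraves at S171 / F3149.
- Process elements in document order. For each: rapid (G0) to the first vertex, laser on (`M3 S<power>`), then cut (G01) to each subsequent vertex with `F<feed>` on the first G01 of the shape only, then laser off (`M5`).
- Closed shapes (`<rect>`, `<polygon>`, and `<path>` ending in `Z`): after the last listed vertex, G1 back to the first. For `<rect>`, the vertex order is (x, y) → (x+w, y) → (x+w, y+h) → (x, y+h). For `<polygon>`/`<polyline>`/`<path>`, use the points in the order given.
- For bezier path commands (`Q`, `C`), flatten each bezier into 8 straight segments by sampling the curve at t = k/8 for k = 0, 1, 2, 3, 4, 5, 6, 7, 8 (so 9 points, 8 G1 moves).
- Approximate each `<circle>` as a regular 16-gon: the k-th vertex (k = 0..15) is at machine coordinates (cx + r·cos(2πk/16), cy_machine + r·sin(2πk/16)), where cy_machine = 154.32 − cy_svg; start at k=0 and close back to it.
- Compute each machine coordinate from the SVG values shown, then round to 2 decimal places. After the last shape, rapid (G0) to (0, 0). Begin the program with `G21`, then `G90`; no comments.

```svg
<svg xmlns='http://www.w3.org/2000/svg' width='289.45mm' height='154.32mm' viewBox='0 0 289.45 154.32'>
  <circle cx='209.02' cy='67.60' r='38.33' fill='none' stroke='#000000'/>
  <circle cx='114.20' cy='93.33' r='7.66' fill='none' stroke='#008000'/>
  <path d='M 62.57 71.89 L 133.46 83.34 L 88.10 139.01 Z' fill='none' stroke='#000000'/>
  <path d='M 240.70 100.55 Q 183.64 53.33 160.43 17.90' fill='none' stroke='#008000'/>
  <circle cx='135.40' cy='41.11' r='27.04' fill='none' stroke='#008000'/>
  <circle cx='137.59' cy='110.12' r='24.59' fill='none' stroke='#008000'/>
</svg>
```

G21
G90
G0 X247.35 Y86.72
M3 S801
G01 X244.43 Y101.39 F1585
G01 X236.12 Y113.82
G01 X223.69 Y122.13
G01 X209.02 Y125.05
G01 X194.35 Y122.13
G01 X181.92 Y113.82
G01 X173.61 Y101.39
G01 X170.69 Y86.72
G01 X173.61 Y72.05
G01 X181.92 Y59.62
G01 X194.35 Y51.31
G01 X209.02 Y48.39
G01 X223.69 Y51.31
G01 X236.12 Y59.62
G01 X244.43 Y72.05
G01 X247.35 Y86.72
M5
G0 X121.86 Y60.99
M3 S171
G01 X121.28 Y63.92 F3149
G01 X119.62 Y66.41
G01 X117.13 Y68.07
G01 X114.20 Y68.65
G01 X111.27 Y68.07
G01 X108.78 Y66.41
G01 X107.12 Y63.92
G01 X106.54 Y60.99
G01 X107.12 Y58.06
G01 X108.78 Y55.57
G01 X111.27 Y53.91
G01 X114.20 Y53.33
G01 X117.13 Y53.91
G01 X119.62 Y55.57
G01 X121.28 Y58.06
G01 X121.86 Y60.99
M5
G0 X62.57 Y82.43
M3 S801
G01 X133.46 Y70.98 F1585
G01 X88.10 Y15.31
G01 X62.57 Y82.43
M5
G0 X240.70 Y53.77
M3 S171
G01 X226.96 Y65.39 F3149
G01 X214.29 Y76.64
G01 X202.67 Y87.53
G01 X192.10 Y98.04
G01 X182.60 Y108.19
G01 X174.15 Y117.97
G01 X166.76 Y127.38
G01 X160.43 Y136.42
M5
G0 X162.44 Y113.21
M3 S171
G01 X160.38 Y123.56 F3149
G01 X154.52 Y132.33
G01 X145.75 Y138.19
G01 X135.40 Y140.25
G01 X125.05 Y138.19
G01 X116.28 Y132.33
G01 X110.42 Y123.56
G01 X108.36 Y113.21
G01 X110.42 Y102.86
G01 X116.28 Y94.09
G01 X125.05 Y88.23
G01 X135.40 Y86.17
G01 X145.75 Y88.23
G01 X154.52 Y94.09
G01 X160.38 Y102.86
G01 X162.44 Y113.21
M5
G0 X162.18 Y44.20
M3 S171
G01 X160.31 Y53.61 F3149
G01 X154.98 Y61.59
G01 X147.00 Y66.92
G01 X137.59 Y68.79
G01 X128.18 Y66.92
G01 X120.20 Y61.59
G01 X114.87 Y53.61
G01 X113.00 Y44.20
G01 X114.87 Y34.79
G01 X120.20 Y26.81
G01 X128.18 Y21.48
G01 X137.59 Y19.61
G01 X147.00 Y21.48
G01 X154.98 Y26.81
G01 X160.31 Y34.79
G01 X162.18 Y44.20
M5
G0 X0.00 Y0.00

Since the viewBox matches the mm dimensions, user units are millimetres directly. The only transform is the Y-flip y_m = 154.32 − y_svg.

Shape 1 is a circle drawn with `<circle>`. Its stroke #000000 means cut at S801, F1585. After flipping Y the toolpath is (247.35,86.72) → (244.43,101.39) → (236.12,113.82) → (223.69,122.13) → (209.02,125.05) → (194.35,122.13) → (181.92,113.82) → (173.61,101.39) → (170.69,86.72) → (173.61,72.05) → (181.92,59.62) → (194.35,51.31) → (209.02,48.39) → (223.69,51.31) → (236.12,59.62) → (244.43,72.05) → (247.35,86.72), returning to the start.

Shape 2 is a circle drawn with `<circle>`. Its stroke #008000 means engrave at S171, F3149. After flipping Y the toolpath is (121.86,60.99) → (121.28,63.92) → (119.62,66.41) → (117.13,68.07) → (114.20,68.65) → (111.27,68.07) → (108.78,66.41) → (107.12,63.92) → (106.54,60.99) → (107.12,58.06) → (108.78,55.57) → (111.27,53.91) → (114.20,53.33) → (117.13,53.91) → (119.62,55.57) → (121.28,58.06) → (121.86,60.99), returning to the start.

Shape 3 is a regular polygon drawn with `<path>`. Its stroke #000000 means cut at S801, F1585. After flipping Y the toolpath is (62.57,82.43) → (133.46,70.98) → (88.10,15.31) → (62.57,82.43), returning to the start.

Shape 4 is a quadratic bezier drawn with `<path>`. Its stroke #008000 means engrave at S171, F3149. After flipping Y the toolpath is (240.70,53.77) → (226.96,65.39) → (214.29,76.64) → (202.67,87.53) → (192.10,98.04) → (182.60,108.19) → (174.15,117.97) → (166.76,127.38) → (160.43,136.42).

Shape 5 is a circle drawn with `<circle>`. Its stroke #008000 means engrave at S171, F3149. After flipping Y the toolpath is (162.44,113.21) → (160.38,123.56) → (154.52,132.33) → (145.75,138.19) → (135.40,140.25) → (125.05,138.19) → (116.28,132.33) → (110.42,123.56) → (108.36,113.21) → (110.42,102.86) → (116.28,94.09) → (125.05,88.23) → (135.40,86.17) → (145.75,88.23) → (154.52,94.09) → (160.38,102.86) → (162.44,113.21), returning to the start.

Shape 6 is a circle drawn with `<circle>`. Its stroke #008000 means engrave at S171, F3149. After flipping Y the toolpath is (162.18,44.20) → (160.31,53.61) → (154.98,61.59) → (147.00,66.92) → (137.59,68.79) → (128.18,66.92) → (120.20,61.59) → (114.87,53.61) → (113.00,44.20) → (114.87,34.79) → (120.20,26.81) → (128.18,21.48) → (137.59,19.61) → (147.00,21.48) → (154.98,26.81) → (160.31,34.79) → (162.18,44.20), returning to the start.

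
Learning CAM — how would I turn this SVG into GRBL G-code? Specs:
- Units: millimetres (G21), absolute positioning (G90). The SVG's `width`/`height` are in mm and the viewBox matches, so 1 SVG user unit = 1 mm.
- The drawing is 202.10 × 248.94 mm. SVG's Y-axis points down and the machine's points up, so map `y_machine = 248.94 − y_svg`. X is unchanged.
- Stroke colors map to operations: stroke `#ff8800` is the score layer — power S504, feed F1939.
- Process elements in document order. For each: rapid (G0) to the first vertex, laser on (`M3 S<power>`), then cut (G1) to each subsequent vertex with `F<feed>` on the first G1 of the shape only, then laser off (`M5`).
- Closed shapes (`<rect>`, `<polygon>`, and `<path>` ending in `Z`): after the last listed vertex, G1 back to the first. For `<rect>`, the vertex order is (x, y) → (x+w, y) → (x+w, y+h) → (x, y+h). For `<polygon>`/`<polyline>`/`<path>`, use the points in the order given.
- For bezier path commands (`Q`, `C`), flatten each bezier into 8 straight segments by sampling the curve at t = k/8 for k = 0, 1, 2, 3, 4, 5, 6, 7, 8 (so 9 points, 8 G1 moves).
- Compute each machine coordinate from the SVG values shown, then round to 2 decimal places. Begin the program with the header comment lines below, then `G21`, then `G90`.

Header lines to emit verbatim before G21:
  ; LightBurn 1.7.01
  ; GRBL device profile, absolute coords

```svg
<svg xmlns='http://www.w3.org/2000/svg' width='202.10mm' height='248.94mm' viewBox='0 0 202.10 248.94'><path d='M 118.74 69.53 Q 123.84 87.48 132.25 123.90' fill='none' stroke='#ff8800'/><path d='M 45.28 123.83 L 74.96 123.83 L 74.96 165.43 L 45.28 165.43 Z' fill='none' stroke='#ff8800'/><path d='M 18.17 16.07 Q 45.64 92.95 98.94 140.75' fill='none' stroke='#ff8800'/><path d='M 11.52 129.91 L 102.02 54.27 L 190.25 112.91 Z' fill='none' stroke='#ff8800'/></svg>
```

viewBox `0 0 202.10 248.94` with mm width/height → 1 unit = 1 mm. Flip: y_m = 248.94 − y_svg.

**Shape 1** — `<path>` quadratic bezier, stroke `#ff8800` → score (S504, F1939). Control points (SVG): P0=(118.74,69.53), P1=(123.84,87.48), P2=(132.25,123.90); sampled at t=k/8. Machine vertices: (118.74,179.41) → (120.07,174.63) → (121.50,169.28) → (123.03,163.35) → (124.67,156.84) → (126.41,149.76) → (128.25,142.10) → (130.20,133.86) → (132.25,125.04). Open path.

**Shape 2** — `<path>` rectangle, stroke `#ff8800` → score (S504, F1939). Machine vertices: (45.28,125.11) → (74.96,125.11) → (74.96,83.51) → (45.28,83.51) → (45.28,125.11). Closed: final G1 returns to the first vertex.

**Shape 3** — `<path>` quadratic bezier, stroke `#ff8800` → score (S504, F1939). Control points (SVG): P0=(18.17,16.07), P1=(45.64,92.95), P2=(98.94,140.75); sampled at t=k/8. Machine vertices: (18.17,232.87) → (25.44,214.10) → (33.52,196.25) → (42.40,179.30) → (52.10,163.26) → (62.60,148.13) → (73.90,133.91) → (86.02,120.59) → (98.94,108.19). Open path.

**Shape 4** — `<path>` closed polygon, stroke `#ff8800` → score (S504, F1939). Machine vertices: (11.52,119.03) → (102.02,194.67) → (190.25,136.03) → (11.52,119.03). Closed: final G1 returns to the first vertex.

; LightBurn 1.7.01
; GRBL device profile, absolute coords
G21
G90
G0 X118.74 Y179.41
M3 S504
G1 X120.07 Y174.63 F1939
G1 X121.50 Y169.28
G1 X123.03 Y163.35
G1 X124.67 Y156.84
G1 X126.41 Y149.76
G1 X128.25 Y142.10
G1 X130.20 Y133.86
G1 X132.25 Y125.04
M5
G0 X45.28 Y125.11
M3 S504
G1 X74.96 Y125.11 F1939
G1 X74.96 Y83.51
G1 X45.28 Y83.51
G1 X45.28 Y125.11
M5
G0 X18.17 Y232.87
M3 S504
G1 X25.44 Y214.10 F1939
G1 X33.52 Y196.25
G1 X42.40 Y179.30
G1 X52.10 Y163.26
G1 X62.60 Y148.13
G1 X73.90 Y133.91
G1 X86.02 Y120.59
G1 X98.94 Y108.19
M5
G0 X11.52 Y119.03
M3 S504
G1 X102.02 Y194.67 F1939
G1 X190.25 Y136.03
G1 X11.52 Y119.03
M5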